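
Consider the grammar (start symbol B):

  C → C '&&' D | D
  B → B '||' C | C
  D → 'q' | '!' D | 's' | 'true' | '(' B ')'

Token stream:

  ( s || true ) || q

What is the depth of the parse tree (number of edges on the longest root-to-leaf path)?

[B [B [C [D ( [B [B [C [D s]]] || [C [D true]]] )]]] || [C [D q]]]

8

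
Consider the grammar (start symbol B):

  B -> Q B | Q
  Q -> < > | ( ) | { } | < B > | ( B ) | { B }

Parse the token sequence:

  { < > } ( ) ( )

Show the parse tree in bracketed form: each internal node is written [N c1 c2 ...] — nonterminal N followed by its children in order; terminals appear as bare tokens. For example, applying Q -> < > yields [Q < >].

B
Q B
{ B } B
{ Q } B
{ < > } B
{ < > } Q B
{ < > } ( ) B
{ < > } ( ) Q
{ < > } ( ) ( )

[B [Q { [B [Q < >]] }] [B [Q ( )] [B [Q ( )]]]]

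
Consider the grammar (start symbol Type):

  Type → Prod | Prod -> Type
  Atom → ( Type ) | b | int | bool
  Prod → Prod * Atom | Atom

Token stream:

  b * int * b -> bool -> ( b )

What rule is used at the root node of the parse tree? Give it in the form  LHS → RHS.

Type → Prod -> Type

[Type [Prod [Prod [Prod [Atom b]] * [Atom int]] * [Atom b]] -> [Type [Prod [Atom bool]] -> [Type [Prod [Atom ( [Type [Prod [Atom b]]] )]]]]]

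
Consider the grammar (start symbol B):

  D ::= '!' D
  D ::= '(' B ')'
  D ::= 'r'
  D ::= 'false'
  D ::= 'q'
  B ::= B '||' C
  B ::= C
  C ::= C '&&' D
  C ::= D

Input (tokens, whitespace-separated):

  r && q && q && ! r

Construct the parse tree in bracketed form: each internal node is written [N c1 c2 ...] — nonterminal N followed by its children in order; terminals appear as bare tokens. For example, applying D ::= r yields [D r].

B
C
C && D
C && D && D
C && D && D && D
D && D && D && D
r && D && D && D
r && q && D && D
r && q && q && D
r && q && q && ! D
r && q && q && ! r

[B [C [C [C [C [D r]] && [D q]] && [D q]] && [D ! [D r]]]]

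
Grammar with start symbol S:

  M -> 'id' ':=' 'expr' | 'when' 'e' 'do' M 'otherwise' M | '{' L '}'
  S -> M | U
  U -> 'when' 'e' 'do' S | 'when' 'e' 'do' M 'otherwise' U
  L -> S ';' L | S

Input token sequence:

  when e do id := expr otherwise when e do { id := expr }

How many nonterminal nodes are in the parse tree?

9

[S [U when e do [M id := expr] otherwise [U when e do [S [M { [L [S [M id := expr]]] }]]]]]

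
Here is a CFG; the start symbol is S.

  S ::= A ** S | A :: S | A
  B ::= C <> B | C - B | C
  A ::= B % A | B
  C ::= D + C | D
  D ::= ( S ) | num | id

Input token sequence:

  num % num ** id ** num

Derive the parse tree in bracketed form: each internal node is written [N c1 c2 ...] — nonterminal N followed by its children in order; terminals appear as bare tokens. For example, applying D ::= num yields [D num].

[S [A [B [C [D num]]] % [A [B [C [D num]]]]] ** [S [A [B [C [D id]]]] ** [S [A [B [C [D num]]]]]]]

S
A ** S
B % A ** S
C % A ** S
D % A ** S
num % A ** S
num % B ** S
num % C ** S
num % D ** S
num % num ** S
num % num ** A ** S
num % num ** B ** S
num % num ** C ** S
num % num ** D ** S
num % num ** id ** S
num % num ** id ** A
num % num ** id ** B
num % num ** id ** C
num % num ** id ** D
num % num ** id ** num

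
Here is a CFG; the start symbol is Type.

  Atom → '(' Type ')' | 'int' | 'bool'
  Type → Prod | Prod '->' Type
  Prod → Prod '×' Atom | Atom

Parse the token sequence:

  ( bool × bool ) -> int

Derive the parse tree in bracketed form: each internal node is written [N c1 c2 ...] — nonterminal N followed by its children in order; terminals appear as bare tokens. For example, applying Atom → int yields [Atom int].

[Type [Prod [Atom ( [Type [Prod [Prod [Atom bool]] × [Atom bool]]] )]] -> [Type [Prod [Atom int]]]]

Type
Prod -> Type
Atom -> Type
( Type ) -> Type
( Prod ) -> Type
( Prod × Atom ) -> Type
( Atom × Atom ) -> Type
( bool × Atom ) -> Type
( bool × bool ) -> Type
( bool × bool ) -> Prod
( bool × bool ) -> Atom
( bool × bool ) -> int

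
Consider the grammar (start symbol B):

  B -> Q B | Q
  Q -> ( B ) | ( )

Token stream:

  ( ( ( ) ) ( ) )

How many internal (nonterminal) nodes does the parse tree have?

8

[B [Q ( [B [Q ( [B [Q ( )]] )] [B [Q ( )]]] )]]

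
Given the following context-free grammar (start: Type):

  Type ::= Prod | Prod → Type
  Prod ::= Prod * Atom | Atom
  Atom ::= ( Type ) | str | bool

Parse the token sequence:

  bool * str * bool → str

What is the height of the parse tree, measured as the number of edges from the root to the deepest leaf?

5

[Type [Prod [Prod [Prod [Atom bool]] * [Atom str]] * [Atom bool]] → [Type [Prod [Atom str]]]]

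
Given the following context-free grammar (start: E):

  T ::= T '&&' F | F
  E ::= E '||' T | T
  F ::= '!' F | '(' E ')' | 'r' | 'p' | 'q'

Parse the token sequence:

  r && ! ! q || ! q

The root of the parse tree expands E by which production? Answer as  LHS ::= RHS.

E ::= E '||' T

[E [E [T [T [F r]] && [F ! [F ! [F q]]]]] || [T [F ! [F q]]]]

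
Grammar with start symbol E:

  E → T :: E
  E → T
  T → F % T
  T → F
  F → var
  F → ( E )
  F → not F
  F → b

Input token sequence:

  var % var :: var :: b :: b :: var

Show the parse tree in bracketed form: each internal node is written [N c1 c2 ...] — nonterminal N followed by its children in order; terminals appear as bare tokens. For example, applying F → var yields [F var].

E
T :: E
F % T :: E
var % T :: E
var % F :: E
var % var :: E
var % var :: T :: E
var % var :: F :: E
var % var :: var :: E
var % var :: var :: T :: E
var % var :: var :: F :: E
var % var :: var :: b :: E
var % var :: var :: b :: T :: E
var % var :: var :: b :: F :: E
var % var :: var :: b :: b :: E
var % var :: var :: b :: b :: T
var % var :: var :: b :: b :: F
var % var :: var :: b :: b :: var

[E [T [F var] % [T [F var]]] :: [E [T [F var]] :: [E [T [F b]] :: [E [T [F b]] :: [E [T [F var]]]]]]]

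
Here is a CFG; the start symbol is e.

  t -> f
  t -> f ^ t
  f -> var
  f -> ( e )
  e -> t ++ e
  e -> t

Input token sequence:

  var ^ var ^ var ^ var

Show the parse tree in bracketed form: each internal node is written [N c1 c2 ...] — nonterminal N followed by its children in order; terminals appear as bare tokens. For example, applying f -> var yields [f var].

[e [t [f var] ^ [t [f var] ^ [t [f var] ^ [t [f var]]]]]]

e
t
f ^ t
var ^ t
var ^ f ^ t
var ^ var ^ t
var ^ var ^ f ^ t
var ^ var ^ var ^ t
var ^ var ^ var ^ f
var ^ var ^ var ^ var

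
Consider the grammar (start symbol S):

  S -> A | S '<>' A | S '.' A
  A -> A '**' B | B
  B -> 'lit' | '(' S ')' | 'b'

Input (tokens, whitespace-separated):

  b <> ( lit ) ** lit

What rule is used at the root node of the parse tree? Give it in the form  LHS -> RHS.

S -> S '<>' A

[S [S [A [B b]]] <> [A [A [B ( [S [A [B lit]]] )]] ** [B lit]]]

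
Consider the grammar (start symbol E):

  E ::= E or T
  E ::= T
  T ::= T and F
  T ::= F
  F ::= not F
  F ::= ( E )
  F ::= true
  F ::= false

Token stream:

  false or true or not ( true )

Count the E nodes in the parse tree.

[E [E [E [T [F false]]] or [T [F true]]] or [T [F not [F ( [E [T [F true]]] )]]]]

4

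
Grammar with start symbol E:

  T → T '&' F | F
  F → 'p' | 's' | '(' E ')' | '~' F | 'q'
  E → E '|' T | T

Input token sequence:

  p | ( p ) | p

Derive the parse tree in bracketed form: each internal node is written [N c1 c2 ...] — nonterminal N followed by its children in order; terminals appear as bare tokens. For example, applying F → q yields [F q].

E
E | T
E | T | T
T | T | T
F | T | T
p | T | T
p | F | T
p | ( E ) | T
p | ( T ) | T
p | ( F ) | T
p | ( p ) | T
p | ( p ) | F
p | ( p ) | p

[E [E [E [T [F p]]] | [T [F ( [E [T [F p]]] )]]] | [T [F p]]]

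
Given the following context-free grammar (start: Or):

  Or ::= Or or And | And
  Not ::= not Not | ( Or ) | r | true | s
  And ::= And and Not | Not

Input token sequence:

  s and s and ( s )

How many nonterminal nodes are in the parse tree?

10

[Or [And [And [And [Not s]] and [Not s]] and [Not ( [Or [And [Not s]]] )]]]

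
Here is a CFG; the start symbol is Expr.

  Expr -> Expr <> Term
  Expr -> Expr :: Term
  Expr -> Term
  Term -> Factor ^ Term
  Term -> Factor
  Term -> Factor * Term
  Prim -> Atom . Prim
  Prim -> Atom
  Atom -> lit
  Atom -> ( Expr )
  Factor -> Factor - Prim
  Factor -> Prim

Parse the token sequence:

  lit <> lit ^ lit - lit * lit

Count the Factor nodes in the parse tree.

[Expr [Expr [Term [Factor [Prim [Atom lit]]]]] <> [Term [Factor [Prim [Atom lit]]] ^ [Term [Factor [Factor [Prim [Atom lit]]] - [Prim [Atom lit]]] * [Term [Factor [Prim [Atom lit]]]]]]]

5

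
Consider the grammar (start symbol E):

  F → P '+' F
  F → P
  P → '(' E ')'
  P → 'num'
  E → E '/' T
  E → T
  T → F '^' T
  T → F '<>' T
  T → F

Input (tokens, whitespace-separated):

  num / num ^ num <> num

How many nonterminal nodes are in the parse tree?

[E [E [T [F [P num]]]] / [T [F [P num]] ^ [T [F [P num]] <> [T [F [P num]]]]]]

14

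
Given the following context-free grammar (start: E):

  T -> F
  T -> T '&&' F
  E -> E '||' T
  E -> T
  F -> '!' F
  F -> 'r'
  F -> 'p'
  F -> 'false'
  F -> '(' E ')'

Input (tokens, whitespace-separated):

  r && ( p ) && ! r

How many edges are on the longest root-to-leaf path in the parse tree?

[E [T [T [T [F r]] && [F ( [E [T [F p]]] )]] && [F ! [F r]]]]

7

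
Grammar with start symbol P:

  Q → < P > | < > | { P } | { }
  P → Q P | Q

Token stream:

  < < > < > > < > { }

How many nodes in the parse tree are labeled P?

5

[P [Q < [P [Q < >] [P [Q < >]]] >] [P [Q < >] [P [Q { }]]]]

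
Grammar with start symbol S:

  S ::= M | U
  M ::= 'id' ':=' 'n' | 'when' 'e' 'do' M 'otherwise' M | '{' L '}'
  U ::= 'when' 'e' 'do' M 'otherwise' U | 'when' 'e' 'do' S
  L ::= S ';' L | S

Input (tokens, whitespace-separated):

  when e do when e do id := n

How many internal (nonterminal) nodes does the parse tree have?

[S [U when e do [S [U when e do [S [M id := n]]]]]]

6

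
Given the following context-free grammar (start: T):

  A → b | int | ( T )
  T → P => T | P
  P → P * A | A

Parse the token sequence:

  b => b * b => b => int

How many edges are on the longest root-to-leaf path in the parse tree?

[T [P [A b]] => [T [P [P [A b]] * [A b]] => [T [P [A b]] => [T [P [A int]]]]]]

6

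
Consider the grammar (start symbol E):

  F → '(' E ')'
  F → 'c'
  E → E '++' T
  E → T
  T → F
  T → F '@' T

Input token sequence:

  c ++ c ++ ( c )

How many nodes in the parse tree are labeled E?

[E [E [E [T [F c]]] ++ [T [F c]]] ++ [T [F ( [E [T [F c]]] )]]]

4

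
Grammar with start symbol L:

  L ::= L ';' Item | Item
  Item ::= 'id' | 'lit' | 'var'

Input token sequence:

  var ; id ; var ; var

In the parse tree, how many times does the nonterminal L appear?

[L [L [L [L [Item var]] ; [Item id]] ; [Item var]] ; [Item var]]

4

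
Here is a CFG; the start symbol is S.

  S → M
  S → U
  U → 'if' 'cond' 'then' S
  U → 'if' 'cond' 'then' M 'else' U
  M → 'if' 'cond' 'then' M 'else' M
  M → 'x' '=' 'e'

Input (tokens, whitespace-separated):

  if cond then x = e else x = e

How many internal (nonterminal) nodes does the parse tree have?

4

[S [M if cond then [M x = e] else [M x = e]]]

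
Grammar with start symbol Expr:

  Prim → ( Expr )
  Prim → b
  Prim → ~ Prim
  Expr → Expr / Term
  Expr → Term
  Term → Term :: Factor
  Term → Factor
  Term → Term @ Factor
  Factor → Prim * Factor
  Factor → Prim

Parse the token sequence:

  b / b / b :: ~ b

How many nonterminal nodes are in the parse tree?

16

[Expr [Expr [Expr [Term [Factor [Prim b]]]] / [Term [Factor [Prim b]]]] / [Term [Term [Factor [Prim b]]] :: [Factor [Prim ~ [Prim b]]]]]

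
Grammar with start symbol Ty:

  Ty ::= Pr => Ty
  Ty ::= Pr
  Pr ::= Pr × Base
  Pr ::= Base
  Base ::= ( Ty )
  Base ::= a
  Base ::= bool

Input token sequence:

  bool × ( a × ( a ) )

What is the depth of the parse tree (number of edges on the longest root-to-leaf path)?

9

[Ty [Pr [Pr [Base bool]] × [Base ( [Ty [Pr [Pr [Base a]] × [Base ( [Ty [Pr [Base a]]] )]]] )]]]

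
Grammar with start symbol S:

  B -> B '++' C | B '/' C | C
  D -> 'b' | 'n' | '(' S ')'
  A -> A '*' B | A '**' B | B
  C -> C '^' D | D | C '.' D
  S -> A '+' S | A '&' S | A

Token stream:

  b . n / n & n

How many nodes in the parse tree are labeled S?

[S [A [B [B [C [C [D b]] . [D n]]] / [C [D n]]]] & [S [A [B [C [D n]]]]]]

2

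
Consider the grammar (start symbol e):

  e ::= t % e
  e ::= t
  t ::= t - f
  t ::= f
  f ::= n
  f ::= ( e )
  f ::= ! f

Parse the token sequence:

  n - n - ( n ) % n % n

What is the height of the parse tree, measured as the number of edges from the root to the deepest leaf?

[e [t [t [t [f n]] - [f n]] - [f ( [e [t [f n]]] )]] % [e [t [f n]] % [e [t [f n]]]]]

6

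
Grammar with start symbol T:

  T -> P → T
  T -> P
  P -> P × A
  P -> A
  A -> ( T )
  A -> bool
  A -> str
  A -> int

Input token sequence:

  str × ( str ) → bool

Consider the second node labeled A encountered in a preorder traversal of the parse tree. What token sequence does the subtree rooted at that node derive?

[T [P [P [A str]] × [A ( [T [P [A str]]] )]] → [T [P [A bool]]]]

( str )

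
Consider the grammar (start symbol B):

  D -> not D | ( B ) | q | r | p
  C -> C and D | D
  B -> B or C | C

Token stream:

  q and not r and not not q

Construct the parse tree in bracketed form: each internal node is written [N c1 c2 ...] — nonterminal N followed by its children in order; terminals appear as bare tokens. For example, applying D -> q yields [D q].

[B [C [C [C [D q]] and [D not [D r]]] and [D not [D not [D q]]]]]

B
C
C and D
C and D and D
D and D and D
q and D and D
q and not D and D
q and not r and D
q and not r and not D
q and not r and not not D
q and not r and not not q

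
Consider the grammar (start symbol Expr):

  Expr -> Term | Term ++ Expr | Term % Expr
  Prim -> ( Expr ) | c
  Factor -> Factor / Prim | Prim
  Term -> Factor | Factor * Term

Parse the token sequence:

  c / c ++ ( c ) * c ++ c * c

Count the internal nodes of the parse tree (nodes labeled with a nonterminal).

24

[Expr [Term [Factor [Factor [Prim c]] / [Prim c]]] ++ [Expr [Term [Factor [Prim ( [Expr [Term [Factor [Prim c]]]] )]] * [Term [Factor [Prim c]]]] ++ [Expr [Term [Factor [Prim c]] * [Term [Factor [Prim c]]]]]]]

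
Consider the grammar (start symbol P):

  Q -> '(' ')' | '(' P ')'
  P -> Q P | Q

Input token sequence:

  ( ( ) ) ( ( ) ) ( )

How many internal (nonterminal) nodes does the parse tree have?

10

[P [Q ( [P [Q ( )]] )] [P [Q ( [P [Q ( )]] )] [P [Q ( )]]]]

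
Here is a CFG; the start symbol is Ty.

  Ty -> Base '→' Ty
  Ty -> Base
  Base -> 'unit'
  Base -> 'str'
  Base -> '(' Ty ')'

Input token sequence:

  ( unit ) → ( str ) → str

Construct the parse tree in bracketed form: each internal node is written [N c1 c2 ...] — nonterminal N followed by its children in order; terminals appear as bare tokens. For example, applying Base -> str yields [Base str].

Ty
Base → Ty
( Ty ) → Ty
( Base ) → Ty
( unit ) → Ty
( unit ) → Base → Ty
( unit ) → ( Ty ) → Ty
( unit ) → ( Base ) → Ty
( unit ) → ( str ) → Ty
( unit ) → ( str ) → Base
( unit ) → ( str ) → str

[Ty [Base ( [Ty [Base unit]] )] → [Ty [Base ( [Ty [Base str]] )] → [Ty [Base str]]]]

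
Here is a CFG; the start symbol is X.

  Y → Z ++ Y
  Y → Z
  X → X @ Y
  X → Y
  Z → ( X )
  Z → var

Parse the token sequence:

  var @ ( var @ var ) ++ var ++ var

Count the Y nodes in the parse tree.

[X [X [Y [Z var]]] @ [Y [Z ( [X [X [Y [Z var]]] @ [Y [Z var]]] )] ++ [Y [Z var] ++ [Y [Z var]]]]]

6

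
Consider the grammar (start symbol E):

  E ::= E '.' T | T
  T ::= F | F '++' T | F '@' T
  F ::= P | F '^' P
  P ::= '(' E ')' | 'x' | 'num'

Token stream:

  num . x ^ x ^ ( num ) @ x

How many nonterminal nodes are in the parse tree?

19

[E [E [T [F [P num]]]] . [T [F [F [F [P x]] ^ [P x]] ^ [P ( [E [T [F [P num]]]] )]] @ [T [F [P x]]]]]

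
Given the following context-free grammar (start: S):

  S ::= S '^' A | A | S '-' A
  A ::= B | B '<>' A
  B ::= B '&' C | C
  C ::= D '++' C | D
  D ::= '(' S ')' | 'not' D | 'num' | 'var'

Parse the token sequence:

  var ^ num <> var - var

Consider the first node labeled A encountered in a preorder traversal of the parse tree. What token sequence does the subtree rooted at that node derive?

[S [S [S [A [B [C [D var]]]]] ^ [A [B [C [D num]]] <> [A [B [C [D var]]]]]] - [A [B [C [D var]]]]]

var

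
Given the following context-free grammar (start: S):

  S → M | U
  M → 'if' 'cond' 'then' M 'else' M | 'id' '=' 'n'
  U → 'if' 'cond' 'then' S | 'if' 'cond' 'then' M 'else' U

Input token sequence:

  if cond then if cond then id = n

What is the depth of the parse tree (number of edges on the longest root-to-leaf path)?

6

[S [U if cond then [S [U if cond then [S [M id = n]]]]]]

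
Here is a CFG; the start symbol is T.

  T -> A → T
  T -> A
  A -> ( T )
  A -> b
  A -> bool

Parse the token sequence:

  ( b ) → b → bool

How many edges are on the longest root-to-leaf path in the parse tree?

4

[T [A ( [T [A b]] )] → [T [A b] → [T [A bool]]]]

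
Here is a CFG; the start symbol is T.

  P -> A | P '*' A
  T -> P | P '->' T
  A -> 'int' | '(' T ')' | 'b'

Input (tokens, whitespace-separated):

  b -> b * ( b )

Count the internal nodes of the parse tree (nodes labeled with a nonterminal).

[T [P [A b]] -> [T [P [P [A b]] * [A ( [T [P [A b]]] )]]]]

11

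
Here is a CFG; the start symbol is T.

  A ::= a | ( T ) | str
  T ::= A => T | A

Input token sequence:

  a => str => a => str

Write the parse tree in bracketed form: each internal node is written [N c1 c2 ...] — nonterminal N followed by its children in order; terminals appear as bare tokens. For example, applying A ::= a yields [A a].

T
A => T
a => T
a => A => T
a => str => T
a => str => A => T
a => str => a => T
a => str => a => A
a => str => a => str

[T [A a] => [T [A str] => [T [A a] => [T [A str]]]]]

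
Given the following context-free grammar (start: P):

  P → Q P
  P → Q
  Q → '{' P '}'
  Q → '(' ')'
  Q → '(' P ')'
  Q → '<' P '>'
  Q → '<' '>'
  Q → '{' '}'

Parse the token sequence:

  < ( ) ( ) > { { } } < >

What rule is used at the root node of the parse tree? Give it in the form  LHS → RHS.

[P [Q < [P [Q ( )] [P [Q ( )]]] >] [P [Q { [P [Q { }]] }] [P [Q < >]]]]

P → Q P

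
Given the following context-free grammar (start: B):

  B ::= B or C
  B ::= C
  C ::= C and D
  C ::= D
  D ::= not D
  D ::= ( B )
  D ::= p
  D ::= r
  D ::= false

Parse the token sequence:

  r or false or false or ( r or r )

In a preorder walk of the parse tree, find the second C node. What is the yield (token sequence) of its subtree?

[B [B [B [B [C [D r]]] or [C [D false]]] or [C [D false]]] or [C [D ( [B [B [C [D r]]] or [C [D r]]] )]]]

false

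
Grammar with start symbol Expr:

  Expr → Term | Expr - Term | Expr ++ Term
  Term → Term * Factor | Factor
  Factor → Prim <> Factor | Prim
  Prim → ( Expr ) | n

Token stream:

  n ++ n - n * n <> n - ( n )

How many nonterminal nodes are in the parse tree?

25

[Expr [Expr [Expr [Expr [Term [Factor [Prim n]]]] ++ [Term [Factor [Prim n]]]] - [Term [Term [Factor [Prim n]]] * [Factor [Prim n] <> [Factor [Prim n]]]]] - [Term [Factor [Prim ( [Expr [Term [Factor [Prim n]]]] )]]]]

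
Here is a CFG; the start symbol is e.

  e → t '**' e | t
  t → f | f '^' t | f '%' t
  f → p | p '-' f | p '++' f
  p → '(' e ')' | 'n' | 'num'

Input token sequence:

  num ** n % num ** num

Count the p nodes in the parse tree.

4

[e [t [f [p num]]] ** [e [t [f [p n]] % [t [f [p num]]]] ** [e [t [f [p num]]]]]]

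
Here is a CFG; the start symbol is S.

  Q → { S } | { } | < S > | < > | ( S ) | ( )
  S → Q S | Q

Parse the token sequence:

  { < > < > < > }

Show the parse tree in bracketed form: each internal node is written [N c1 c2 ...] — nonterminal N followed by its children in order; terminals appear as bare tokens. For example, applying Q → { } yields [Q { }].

[S [Q { [S [Q < >] [S [Q < >] [S [Q < >]]]] }]]

S
Q
{ S }
{ Q S }
{ < > S }
{ < > Q S }
{ < > < > S }
{ < > < > Q }
{ < > < > < > }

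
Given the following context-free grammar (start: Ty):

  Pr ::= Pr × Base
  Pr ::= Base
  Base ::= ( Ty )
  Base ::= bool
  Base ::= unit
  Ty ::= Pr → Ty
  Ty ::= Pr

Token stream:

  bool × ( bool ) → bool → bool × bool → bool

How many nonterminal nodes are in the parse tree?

[Ty [Pr [Pr [Base bool]] × [Base ( [Ty [Pr [Base bool]]] )]] → [Ty [Pr [Base bool]] → [Ty [Pr [Pr [Base bool]] × [Base bool]] → [Ty [Pr [Base bool]]]]]]

19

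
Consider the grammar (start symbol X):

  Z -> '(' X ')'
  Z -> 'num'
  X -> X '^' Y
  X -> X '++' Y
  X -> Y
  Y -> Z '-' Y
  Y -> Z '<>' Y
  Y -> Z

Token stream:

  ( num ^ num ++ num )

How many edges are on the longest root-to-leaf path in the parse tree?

8

[X [Y [Z ( [X [X [X [Y [Z num]]] ^ [Y [Z num]]] ++ [Y [Z num]]] )]]]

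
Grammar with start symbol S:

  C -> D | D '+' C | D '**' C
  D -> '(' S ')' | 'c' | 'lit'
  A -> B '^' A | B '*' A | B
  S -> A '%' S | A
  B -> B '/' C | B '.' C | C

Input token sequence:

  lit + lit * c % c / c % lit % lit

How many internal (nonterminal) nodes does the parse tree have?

29

[S [A [B [C [D lit] + [C [D lit]]]] * [A [B [C [D c]]]]] % [S [A [B [B [C [D c]]] / [C [D c]]]] % [S [A [B [C [D lit]]]] % [S [A [B [C [D lit]]]]]]]]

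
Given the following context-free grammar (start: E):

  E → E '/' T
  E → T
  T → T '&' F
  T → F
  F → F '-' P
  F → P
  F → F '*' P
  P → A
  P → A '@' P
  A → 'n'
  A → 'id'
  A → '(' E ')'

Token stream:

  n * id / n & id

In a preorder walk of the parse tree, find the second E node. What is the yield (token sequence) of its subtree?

n * id

[E [E [T [F [F [P [A n]]] * [P [A id]]]]] / [T [T [F [P [A n]]]] & [F [P [A id]]]]]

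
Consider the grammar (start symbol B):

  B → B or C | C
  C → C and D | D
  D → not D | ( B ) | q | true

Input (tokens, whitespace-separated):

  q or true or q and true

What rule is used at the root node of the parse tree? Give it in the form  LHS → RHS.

B → B or C

[B [B [B [C [D q]]] or [C [D true]]] or [C [C [D q]] and [D true]]]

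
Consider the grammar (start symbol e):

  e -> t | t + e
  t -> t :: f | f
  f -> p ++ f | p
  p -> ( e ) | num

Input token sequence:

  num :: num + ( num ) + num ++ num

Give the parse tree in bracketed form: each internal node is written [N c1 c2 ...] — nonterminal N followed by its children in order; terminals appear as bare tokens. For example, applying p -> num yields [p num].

e
t + e
t :: f + e
f :: f + e
p :: f + e
num :: f + e
num :: p + e
num :: num + e
num :: num + t + e
num :: num + f + e
num :: num + p + e
num :: num + ( e ) + e
num :: num + ( t ) + e
num :: num + ( f ) + e
num :: num + ( p ) + e
num :: num + ( num ) + e
num :: num + ( num ) + t
num :: num + ( num ) + f
num :: num + ( num ) + p ++ f
num :: num + ( num ) + num ++ f
num :: num + ( num ) + num ++ p
num :: num + ( num ) + num ++ num

[e [t [t [f [p num]]] :: [f [p num]]] + [e [t [f [p ( [e [t [f [p num]]]] )]]] + [e [t [f [p num] ++ [f [p num]]]]]]]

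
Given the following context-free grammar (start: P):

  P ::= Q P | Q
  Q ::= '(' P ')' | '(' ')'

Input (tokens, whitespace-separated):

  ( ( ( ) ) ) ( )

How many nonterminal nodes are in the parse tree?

8

[P [Q ( [P [Q ( [P [Q ( )]] )]] )] [P [Q ( )]]]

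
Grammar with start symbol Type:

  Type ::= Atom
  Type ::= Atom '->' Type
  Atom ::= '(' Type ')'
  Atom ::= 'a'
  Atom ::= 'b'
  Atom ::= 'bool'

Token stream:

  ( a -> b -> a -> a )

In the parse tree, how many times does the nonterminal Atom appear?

[Type [Atom ( [Type [Atom a] -> [Type [Atom b] -> [Type [Atom a] -> [Type [Atom a]]]]] )]]

5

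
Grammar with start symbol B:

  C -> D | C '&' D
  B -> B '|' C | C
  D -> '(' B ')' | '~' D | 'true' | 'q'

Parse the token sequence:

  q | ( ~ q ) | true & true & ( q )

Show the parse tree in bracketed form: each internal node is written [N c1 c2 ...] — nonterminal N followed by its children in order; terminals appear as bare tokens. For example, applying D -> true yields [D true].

B
B | C
B | C | C
C | C | C
D | C | C
q | C | C
q | D | C
q | ( B ) | C
q | ( C ) | C
q | ( D ) | C
q | ( ~ D ) | C
q | ( ~ q ) | C
q | ( ~ q ) | C & D
q | ( ~ q ) | C & D & D
q | ( ~ q ) | D & D & D
q | ( ~ q ) | true & D & D
q | ( ~ q ) | true & true & D
q | ( ~ q ) | true & true & ( B )
q | ( ~ q ) | true & true & ( C )
q | ( ~ q ) | true & true & ( D )
q | ( ~ q ) | true & true & ( q )

[B [B [B [C [D q]]] | [C [D ( [B [C [D ~ [D q]]]] )]]] | [C [C [C [D true]] & [D true]] & [D ( [B [C [D q]]] )]]]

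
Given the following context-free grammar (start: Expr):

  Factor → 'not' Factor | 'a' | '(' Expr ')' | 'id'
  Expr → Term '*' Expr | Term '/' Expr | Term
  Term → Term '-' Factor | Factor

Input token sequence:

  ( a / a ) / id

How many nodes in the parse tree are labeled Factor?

4

[Expr [Term [Factor ( [Expr [Term [Factor a]] / [Expr [Term [Factor a]]]] )]] / [Expr [Term [Factor id]]]]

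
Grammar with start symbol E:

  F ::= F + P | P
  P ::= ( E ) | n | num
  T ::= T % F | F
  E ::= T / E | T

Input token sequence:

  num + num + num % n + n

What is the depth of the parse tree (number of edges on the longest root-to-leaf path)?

[E [T [T [F [F [F [P num]] + [P num]] + [P num]]] % [F [F [P n]] + [P n]]]]

7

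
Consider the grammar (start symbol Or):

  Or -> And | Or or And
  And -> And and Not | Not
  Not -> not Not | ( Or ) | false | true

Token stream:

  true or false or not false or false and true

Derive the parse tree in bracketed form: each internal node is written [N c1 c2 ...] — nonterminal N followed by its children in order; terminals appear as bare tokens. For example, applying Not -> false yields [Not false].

Or
Or or And
Or or And or And
Or or And or And or And
And or And or And or And
Not or And or And or And
true or And or And or And
true or Not or And or And
true or false or And or And
true or false or Not or And
true or false or not Not or And
true or false or not false or And
true or false or not false or And and Not
true or false or not false or Not and Not
true or false or not false or false and Not
true or false or not false or false and true

[Or [Or [Or [Or [And [Not true]]] or [And [Not false]]] or [And [Not not [Not false]]]] or [And [And [Not false]] and [Not true]]]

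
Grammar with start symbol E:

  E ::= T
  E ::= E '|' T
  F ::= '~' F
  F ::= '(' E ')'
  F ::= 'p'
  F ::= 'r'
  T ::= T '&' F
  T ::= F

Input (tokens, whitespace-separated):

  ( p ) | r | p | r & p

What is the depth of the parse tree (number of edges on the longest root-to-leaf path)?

9

[E [E [E [E [T [F ( [E [T [F p]]] )]]] | [T [F r]]] | [T [F p]]] | [T [T [F r]] & [F p]]]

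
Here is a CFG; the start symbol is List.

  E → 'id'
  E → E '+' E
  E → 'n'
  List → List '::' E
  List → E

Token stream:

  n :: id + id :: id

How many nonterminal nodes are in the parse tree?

[List [List [List [E n]] :: [E [E id] + [E id]]] :: [E id]]

8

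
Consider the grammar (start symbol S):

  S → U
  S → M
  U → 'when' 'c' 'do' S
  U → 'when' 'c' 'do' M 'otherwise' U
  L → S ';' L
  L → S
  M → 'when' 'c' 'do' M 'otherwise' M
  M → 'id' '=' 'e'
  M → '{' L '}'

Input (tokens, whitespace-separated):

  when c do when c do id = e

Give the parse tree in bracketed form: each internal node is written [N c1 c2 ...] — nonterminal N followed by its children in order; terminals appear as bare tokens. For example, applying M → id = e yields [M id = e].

[S [U when c do [S [U when c do [S [M id = e]]]]]]

S
U
when c do S
when c do U
when c do when c do S
when c do when c do M
when c do when c do id = e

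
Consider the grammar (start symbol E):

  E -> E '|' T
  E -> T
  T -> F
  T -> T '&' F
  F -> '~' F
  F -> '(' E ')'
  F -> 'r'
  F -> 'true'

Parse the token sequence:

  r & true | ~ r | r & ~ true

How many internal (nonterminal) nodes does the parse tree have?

15

[E [E [E [T [T [F r]] & [F true]]] | [T [F ~ [F r]]]] | [T [T [F r]] & [F ~ [F true]]]]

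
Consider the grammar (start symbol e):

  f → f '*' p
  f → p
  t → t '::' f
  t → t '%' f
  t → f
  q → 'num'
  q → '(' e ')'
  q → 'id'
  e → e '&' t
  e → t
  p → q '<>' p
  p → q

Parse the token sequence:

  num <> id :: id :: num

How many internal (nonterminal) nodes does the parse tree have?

15

[e [t [t [t [f [p [q num] <> [p [q id]]]]] :: [f [p [q id]]]] :: [f [p [q num]]]]]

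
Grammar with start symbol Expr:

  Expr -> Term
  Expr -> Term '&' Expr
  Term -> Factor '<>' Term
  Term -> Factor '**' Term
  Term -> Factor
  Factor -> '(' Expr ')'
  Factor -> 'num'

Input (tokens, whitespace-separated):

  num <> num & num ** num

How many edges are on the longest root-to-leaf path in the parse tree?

[Expr [Term [Factor num] <> [Term [Factor num]]] & [Expr [Term [Factor num] ** [Term [Factor num]]]]]

5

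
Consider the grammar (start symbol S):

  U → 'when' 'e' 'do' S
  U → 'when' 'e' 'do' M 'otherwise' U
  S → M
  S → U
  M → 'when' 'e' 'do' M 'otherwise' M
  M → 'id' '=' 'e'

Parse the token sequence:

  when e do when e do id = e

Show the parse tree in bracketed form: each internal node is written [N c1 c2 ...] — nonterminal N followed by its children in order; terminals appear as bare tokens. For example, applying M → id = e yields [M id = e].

[S [U when e do [S [U when e do [S [M id = e]]]]]]

S
U
when e do S
when e do U
when e do when e do S
when e do when e do M
when e do when e do id = e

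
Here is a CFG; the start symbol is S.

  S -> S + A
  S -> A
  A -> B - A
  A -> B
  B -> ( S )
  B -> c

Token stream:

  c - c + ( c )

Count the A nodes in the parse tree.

4

[S [S [A [B c] - [A [B c]]]] + [A [B ( [S [A [B c]]] )]]]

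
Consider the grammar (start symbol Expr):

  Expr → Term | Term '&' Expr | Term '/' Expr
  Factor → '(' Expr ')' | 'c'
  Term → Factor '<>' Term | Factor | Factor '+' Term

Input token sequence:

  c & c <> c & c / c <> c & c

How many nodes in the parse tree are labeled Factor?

[Expr [Term [Factor c]] & [Expr [Term [Factor c] <> [Term [Factor c]]] & [Expr [Term [Factor c]] / [Expr [Term [Factor c] <> [Term [Factor c]]] & [Expr [Term [Factor c]]]]]]]

7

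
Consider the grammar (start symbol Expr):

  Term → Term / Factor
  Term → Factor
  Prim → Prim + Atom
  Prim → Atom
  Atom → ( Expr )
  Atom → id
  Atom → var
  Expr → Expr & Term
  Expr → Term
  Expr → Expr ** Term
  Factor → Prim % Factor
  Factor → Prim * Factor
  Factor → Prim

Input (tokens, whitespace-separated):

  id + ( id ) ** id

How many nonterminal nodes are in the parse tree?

17

[Expr [Expr [Term [Factor [Prim [Prim [Atom id]] + [Atom ( [Expr [Term [Factor [Prim [Atom id]]]]] )]]]]] ** [Term [Factor [Prim [Atom id]]]]]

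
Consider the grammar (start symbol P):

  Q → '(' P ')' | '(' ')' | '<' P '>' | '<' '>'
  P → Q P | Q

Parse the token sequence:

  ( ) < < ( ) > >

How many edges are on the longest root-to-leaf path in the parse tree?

[P [Q ( )] [P [Q < [P [Q < [P [Q ( )]] >]] >]]]

7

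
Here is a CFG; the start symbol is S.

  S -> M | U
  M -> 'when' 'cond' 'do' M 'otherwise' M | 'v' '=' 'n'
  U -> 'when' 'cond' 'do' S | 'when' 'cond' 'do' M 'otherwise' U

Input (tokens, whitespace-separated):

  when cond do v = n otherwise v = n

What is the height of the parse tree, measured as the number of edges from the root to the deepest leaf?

3

[S [M when cond do [M v = n] otherwise [M v = n]]]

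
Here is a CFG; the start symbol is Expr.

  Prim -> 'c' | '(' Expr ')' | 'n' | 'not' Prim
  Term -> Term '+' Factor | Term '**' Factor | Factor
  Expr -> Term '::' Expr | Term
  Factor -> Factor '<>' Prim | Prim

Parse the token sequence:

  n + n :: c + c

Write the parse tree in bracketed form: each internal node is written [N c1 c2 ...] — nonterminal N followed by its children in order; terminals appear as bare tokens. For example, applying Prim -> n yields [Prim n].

Expr
Term :: Expr
Term + Factor :: Expr
Factor + Factor :: Expr
Prim + Factor :: Expr
n + Factor :: Expr
n + Prim :: Expr
n + n :: Expr
n + n :: Term
n + n :: Term + Factor
n + n :: Factor + Factor
n + n :: Prim + Factor
n + n :: c + Factor
n + n :: c + Prim
n + n :: c + c

[Expr [Term [Term [Factor [Prim n]]] + [Factor [Prim n]]] :: [Expr [Term [Term [Factor [Prim c]]] + [Factor [Prim c]]]]]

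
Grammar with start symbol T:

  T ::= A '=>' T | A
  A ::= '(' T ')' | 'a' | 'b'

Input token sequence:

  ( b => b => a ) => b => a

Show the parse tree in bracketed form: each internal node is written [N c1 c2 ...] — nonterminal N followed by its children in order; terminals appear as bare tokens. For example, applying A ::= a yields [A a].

[T [A ( [T [A b] => [T [A b] => [T [A a]]]] )] => [T [A b] => [T [A a]]]]

T
A => T
( T ) => T
( A => T ) => T
( b => T ) => T
( b => A => T ) => T
( b => b => T ) => T
( b => b => A ) => T
( b => b => a ) => T
( b => b => a ) => A => T
( b => b => a ) => b => T
( b => b => a ) => b => A
( b => b => a ) => b => a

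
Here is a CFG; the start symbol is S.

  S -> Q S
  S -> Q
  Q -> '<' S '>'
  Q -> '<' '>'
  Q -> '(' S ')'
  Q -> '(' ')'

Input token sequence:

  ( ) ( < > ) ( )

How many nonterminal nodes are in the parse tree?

[S [Q ( )] [S [Q ( [S [Q < >]] )] [S [Q ( )]]]]

8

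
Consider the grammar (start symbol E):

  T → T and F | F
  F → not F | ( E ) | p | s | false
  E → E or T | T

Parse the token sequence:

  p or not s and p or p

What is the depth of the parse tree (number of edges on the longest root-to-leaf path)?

6

[E [E [E [T [F p]]] or [T [T [F not [F s]]] and [F p]]] or [T [F p]]]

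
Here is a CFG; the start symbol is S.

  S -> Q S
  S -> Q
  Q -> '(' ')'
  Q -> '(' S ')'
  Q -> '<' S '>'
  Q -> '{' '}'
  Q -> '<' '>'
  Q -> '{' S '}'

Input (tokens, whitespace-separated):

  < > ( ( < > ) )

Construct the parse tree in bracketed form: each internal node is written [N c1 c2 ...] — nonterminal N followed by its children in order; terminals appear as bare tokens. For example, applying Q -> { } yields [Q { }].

[S [Q < >] [S [Q ( [S [Q ( [S [Q < >]] )]] )]]]

S
Q S
< > S
< > Q
< > ( S )
< > ( Q )
< > ( ( S ) )
< > ( ( Q ) )
< > ( ( < > ) )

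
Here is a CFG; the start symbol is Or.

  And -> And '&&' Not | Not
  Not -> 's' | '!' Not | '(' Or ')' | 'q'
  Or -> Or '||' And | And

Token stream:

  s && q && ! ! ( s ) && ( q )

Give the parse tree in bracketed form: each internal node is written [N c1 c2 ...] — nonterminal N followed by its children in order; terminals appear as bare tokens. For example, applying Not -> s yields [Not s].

[Or [And [And [And [And [Not s]] && [Not q]] && [Not ! [Not ! [Not ( [Or [And [Not s]]] )]]]] && [Not ( [Or [And [Not q]]] )]]]

Or
And
And && Not
And && Not && Not
And && Not && Not && Not
Not && Not && Not && Not
s && Not && Not && Not
s && q && Not && Not
s && q && ! Not && Not
s && q && ! ! Not && Not
s && q && ! ! ( Or ) && Not
s && q && ! ! ( And ) && Not
s && q && ! ! ( Not ) && Not
s && q && ! ! ( s ) && Not
s && q && ! ! ( s ) && ( Or )
s && q && ! ! ( s ) && ( And )
s && q && ! ! ( s ) && ( Not )
s && q && ! ! ( s ) && ( q )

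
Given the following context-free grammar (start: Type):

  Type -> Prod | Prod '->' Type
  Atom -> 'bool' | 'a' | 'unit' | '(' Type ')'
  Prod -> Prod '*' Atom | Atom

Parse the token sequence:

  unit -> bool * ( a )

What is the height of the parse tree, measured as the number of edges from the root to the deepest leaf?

7

[Type [Prod [Atom unit]] -> [Type [Prod [Prod [Atom bool]] * [Atom ( [Type [Prod [Atom a]]] )]]]]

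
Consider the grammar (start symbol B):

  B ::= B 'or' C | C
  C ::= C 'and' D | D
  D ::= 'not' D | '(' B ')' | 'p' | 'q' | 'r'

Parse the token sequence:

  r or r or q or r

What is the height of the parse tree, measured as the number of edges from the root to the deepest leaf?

6

[B [B [B [B [C [D r]]] or [C [D r]]] or [C [D q]]] or [C [D r]]]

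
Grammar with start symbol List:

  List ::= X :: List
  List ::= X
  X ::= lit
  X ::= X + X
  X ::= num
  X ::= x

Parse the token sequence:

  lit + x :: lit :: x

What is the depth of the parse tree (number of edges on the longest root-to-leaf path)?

4

[List [X [X lit] + [X x]] :: [List [X lit] :: [List [X x]]]]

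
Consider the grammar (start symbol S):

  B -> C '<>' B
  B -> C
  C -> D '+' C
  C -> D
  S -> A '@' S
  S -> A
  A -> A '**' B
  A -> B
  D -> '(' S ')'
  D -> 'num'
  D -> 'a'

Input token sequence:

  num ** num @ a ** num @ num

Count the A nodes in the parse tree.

5

[S [A [A [B [C [D num]]]] ** [B [C [D num]]]] @ [S [A [A [B [C [D a]]]] ** [B [C [D num]]]] @ [S [A [B [C [D num]]]]]]]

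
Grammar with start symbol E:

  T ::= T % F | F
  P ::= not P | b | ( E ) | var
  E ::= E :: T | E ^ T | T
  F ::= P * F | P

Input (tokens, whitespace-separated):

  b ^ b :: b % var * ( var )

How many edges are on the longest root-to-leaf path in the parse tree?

9

[E [E [E [T [F [P b]]]] ^ [T [F [P b]]]] :: [T [T [F [P b]]] % [F [P var] * [F [P ( [E [T [F [P var]]]] )]]]]]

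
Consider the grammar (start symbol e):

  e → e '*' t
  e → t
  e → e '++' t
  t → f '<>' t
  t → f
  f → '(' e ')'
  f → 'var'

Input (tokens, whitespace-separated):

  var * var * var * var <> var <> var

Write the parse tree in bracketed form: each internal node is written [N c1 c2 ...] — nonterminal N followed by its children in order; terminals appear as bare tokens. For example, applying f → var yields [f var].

[e [e [e [e [t [f var]]] * [t [f var]]] * [t [f var]]] * [t [f var] <> [t [f var] <> [t [f var]]]]]

e
e * t
e * t * t
e * t * t * t
t * t * t * t
f * t * t * t
var * t * t * t
var * f * t * t
var * var * t * t
var * var * f * t
var * var * var * t
var * var * var * f <> t
var * var * var * var <> t
var * var * var * var <> f <> t
var * var * var * var <> var <> t
var * var * var * var <> var <> f
var * var * var * var <> var <> var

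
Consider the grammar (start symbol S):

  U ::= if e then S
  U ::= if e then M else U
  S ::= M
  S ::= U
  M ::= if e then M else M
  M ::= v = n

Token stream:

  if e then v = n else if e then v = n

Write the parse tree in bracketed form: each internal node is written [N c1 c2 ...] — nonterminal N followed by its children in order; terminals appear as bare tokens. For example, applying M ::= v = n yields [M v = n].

S
U
if e then M else U
if e then v = n else U
if e then v = n else if e then S
if e then v = n else if e then M
if e then v = n else if e then v = n

[S [U if e then [M v = n] else [U if e then [S [M v = n]]]]]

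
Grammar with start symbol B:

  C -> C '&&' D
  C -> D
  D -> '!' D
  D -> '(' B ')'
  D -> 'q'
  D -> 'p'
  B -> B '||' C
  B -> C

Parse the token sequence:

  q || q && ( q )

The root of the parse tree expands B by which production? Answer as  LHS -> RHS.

[B [B [C [D q]]] || [C [C [D q]] && [D ( [B [C [D q]]] )]]]

B -> B '||' C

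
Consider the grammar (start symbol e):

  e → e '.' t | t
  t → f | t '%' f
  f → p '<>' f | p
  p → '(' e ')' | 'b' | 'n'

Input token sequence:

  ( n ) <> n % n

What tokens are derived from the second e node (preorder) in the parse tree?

[e [t [t [f [p ( [e [t [f [p n]]]] )] <> [f [p n]]]] % [f [p n]]]]

n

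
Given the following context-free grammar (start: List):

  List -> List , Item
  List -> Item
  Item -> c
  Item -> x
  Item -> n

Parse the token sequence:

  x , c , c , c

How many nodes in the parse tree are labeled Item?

[List [List [List [List [Item x]] , [Item c]] , [Item c]] , [Item c]]

4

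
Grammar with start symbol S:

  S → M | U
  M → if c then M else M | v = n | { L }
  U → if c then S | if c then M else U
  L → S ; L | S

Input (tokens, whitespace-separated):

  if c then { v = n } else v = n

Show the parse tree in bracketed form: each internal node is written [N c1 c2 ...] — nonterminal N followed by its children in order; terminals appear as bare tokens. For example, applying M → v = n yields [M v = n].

S
M
if c then M else M
if c then { L } else M
if c then { S } else M
if c then { M } else M
if c then { v = n } else M
if c then { v = n } else v = n

[S [M if c then [M { [L [S [M v = n]]] }] else [M v = n]]]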